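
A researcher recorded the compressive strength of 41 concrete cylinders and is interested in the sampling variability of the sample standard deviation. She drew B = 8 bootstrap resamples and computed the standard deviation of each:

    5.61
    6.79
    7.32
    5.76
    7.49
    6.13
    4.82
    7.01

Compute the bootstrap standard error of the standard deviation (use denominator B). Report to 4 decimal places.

SE* = 0.8770

Bootstrap SE is the standard deviation of the 8 replicate standard deviations.
Mean of replicates: (5.61 + 6.79 + 7.32 + 5.76 + 7.49 + 6.13 + 4.82 + 7.01) / 8 = 50.93000 / 8 = 6.36625
Sum of squared deviations: (−0.75625)² + (+0.42375)² + (+0.95375)² + (−0.60625)² + (+1.12375)² + (−0.23625)² + (−1.54625)² + (+0.64375)² = 6.15259
Variance = 6.15259 / 8 = 0.76907
SE* = √0.76907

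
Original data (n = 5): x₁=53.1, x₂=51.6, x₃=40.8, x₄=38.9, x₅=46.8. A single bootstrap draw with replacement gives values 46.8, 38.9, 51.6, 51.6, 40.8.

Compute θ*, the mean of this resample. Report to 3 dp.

θ* = 45.940

Mean = (46.8 + 38.9 + 51.6 + 51.6 + 40.8) / 5 = 229.70 / 5 = 45.940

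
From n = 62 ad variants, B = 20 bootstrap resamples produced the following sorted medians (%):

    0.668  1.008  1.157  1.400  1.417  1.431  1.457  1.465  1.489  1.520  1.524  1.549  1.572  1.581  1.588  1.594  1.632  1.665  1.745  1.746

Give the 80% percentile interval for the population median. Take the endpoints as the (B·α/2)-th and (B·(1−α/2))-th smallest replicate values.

(1.008, 1.665)

α = 0.20; lower rank = 20 × 0.100 = 2; upper rank = 20 × 0.900 = 18.
The 2nd smallest replicate is 1.008; the 18th is 1.665.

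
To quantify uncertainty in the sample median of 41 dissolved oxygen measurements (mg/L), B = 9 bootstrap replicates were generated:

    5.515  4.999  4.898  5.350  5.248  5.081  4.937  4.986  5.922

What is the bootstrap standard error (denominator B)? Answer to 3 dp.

SE* = 0.317

Bootstrap SE is the standard deviation of the 9 replicate medians.
Mean of replicates: (5.515 + 4.999 + 4.898 + 5.350 + 5.248 + 5.081 + 4.937 + 4.986 + 5.922) / 9 = 46.9360 / 9 = 5.2151
Sum of squared deviations: (+0.2999)² + (−0.2161)² + (−0.3171)² + (+0.1349)² + (+0.0329)² + (−0.1341)² + (−0.2781)² + (−0.2291)² + (+0.7069)² = 0.9040
Variance = 0.9040 / 9 = 0.1004
SE* = √0.1004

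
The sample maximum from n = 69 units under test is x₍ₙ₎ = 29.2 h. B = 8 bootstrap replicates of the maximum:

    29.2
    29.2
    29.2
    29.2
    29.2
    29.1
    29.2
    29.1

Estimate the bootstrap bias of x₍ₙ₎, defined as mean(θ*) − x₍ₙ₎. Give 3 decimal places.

mean(θ*) = (29.2 + 29.2 + 29.2 + 29.2 + 29.2 + 29.1 + 29.2 + 29.1) / 8 = 29.1750
bias = 29.1750 − 29.2

bias = −0.025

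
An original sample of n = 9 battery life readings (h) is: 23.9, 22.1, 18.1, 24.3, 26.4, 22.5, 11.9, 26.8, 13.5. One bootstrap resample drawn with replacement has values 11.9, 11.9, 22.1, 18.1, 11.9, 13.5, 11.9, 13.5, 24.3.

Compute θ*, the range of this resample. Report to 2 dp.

Range = 24.3 − 11.9 = 12.40

θ* = 12.40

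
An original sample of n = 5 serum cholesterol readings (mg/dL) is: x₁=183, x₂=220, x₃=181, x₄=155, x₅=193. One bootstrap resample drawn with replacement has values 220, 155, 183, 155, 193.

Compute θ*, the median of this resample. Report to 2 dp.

Sorted: 155, 155, 183, 193, 220
Median = middle value = 183.00

θ* = 183.00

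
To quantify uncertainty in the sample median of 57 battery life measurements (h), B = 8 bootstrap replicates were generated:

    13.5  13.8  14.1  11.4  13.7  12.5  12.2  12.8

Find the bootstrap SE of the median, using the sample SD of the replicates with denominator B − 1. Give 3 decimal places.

Bootstrap SE is the standard deviation of the 8 replicate medians.
Mean of replicates: (13.5 + 13.8 + 14.1 + 11.4 + 13.7 + 12.5 + 12.2 + 12.8) / 8 = 104.0000 / 8 = 13.0000
Sum of squared deviations: (+0.5000)² + (+0.8000)² + (+1.1000)² + (−1.6000)² + (+0.7000)² + (−0.5000)² + (−0.8000)² + (−0.2000)² = 6.0800
Variance = 6.0800 / 7 = 0.8686
SE* = √0.8686

SE* = 0.932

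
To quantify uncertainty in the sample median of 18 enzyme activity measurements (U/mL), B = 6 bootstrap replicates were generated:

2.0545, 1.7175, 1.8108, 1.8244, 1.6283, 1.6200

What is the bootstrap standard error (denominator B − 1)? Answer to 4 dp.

SE* = 0.1617

Bootstrap SE is the standard deviation of the 6 replicate medians.
Mean of replicates: (2.0545 + 1.7175 + 1.8108 + 1.8244 + 1.6283 + 1.6200) / 6 = 10.65550 / 6 = 1.77592
Sum of squared deviations: (+0.27858)² + (−0.05842)² + (+0.03488)² + (+0.04848)² + (−0.14762)² + (−0.15592)² = 0.13069
Variance = 0.13069 / 5 = 0.02614
SE* = √0.02614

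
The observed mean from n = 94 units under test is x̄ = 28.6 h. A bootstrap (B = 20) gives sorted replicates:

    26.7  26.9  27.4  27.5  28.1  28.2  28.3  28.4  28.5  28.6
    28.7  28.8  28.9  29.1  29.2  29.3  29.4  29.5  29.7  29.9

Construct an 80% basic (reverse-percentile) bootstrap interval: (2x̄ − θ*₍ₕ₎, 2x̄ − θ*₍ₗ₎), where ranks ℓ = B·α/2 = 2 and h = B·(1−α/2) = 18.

Percentile endpoints at ranks 2 and 18: θ*₍2₎ = 26.9, θ*₍18₎ = 29.5.
Basic interval reflects these around x̄:
  lower = 2 × 28.6 − 29.5 = 27.7
  upper = 2 × 28.6 − 26.9 = 30.3

(27.7, 30.3)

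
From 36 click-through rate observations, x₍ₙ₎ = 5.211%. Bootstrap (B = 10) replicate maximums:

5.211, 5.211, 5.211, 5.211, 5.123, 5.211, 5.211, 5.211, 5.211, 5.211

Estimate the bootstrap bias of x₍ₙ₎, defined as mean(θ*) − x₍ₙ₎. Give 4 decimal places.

bias = −0.0088

mean(θ*) = (5.211 + 5.211 + 5.211 + 5.211 + 5.123 + 5.211 + 5.211 + 5.211 + 5.211 + 5.211) / 10 = 5.20220
bias = 5.20220 − 5.211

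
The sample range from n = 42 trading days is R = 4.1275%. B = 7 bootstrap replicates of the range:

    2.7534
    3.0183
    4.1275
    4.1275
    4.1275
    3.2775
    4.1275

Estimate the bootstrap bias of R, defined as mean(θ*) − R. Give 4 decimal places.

bias = −0.4762

mean(θ*) = (2.7534 + 3.0183 + 4.1275 + 4.1275 + 4.1275 + 3.2775 + 4.1275) / 7 = 3.65131
bias = 3.65131 − 4.1275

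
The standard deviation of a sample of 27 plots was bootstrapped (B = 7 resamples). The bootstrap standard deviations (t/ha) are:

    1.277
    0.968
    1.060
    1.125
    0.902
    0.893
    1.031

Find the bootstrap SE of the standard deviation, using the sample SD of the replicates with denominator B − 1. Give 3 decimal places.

SE* = 0.135

Bootstrap SE is the standard deviation of the 7 replicate standard deviations.
Mean of replicates: (1.277 + 0.968 + 1.060 + 1.125 + 0.902 + 0.893 + 1.031) / 7 = 7.2560 / 7 = 1.0366
Sum of squared deviations: (+0.2404)² + (−0.0686)² + (+0.0234)² + (+0.0884)² + (−0.1346)² + (−0.1436)² + (−0.0056)² = 0.1096
Variance = 0.1096 / 6 = 0.0183
SE* = √0.0183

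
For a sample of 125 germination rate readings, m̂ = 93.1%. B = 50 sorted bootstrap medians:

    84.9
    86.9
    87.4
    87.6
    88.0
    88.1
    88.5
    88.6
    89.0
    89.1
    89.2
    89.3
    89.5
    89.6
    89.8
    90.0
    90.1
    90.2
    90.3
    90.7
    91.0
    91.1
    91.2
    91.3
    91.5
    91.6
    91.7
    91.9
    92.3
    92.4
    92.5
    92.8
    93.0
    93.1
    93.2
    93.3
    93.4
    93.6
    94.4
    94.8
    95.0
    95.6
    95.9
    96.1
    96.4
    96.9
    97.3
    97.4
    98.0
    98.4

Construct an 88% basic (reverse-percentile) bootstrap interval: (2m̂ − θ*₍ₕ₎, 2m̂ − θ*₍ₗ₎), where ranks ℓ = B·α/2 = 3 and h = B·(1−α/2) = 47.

(88.9, 98.8)

Percentile endpoints at ranks 3 and 47: θ*₍3₎ = 87.4, θ*₍47₎ = 97.3.
Basic interval reflects these around m̂:
  lower = 2 × 93.1 − 97.3 = 88.9
  upper = 2 × 93.1 − 87.4 = 98.8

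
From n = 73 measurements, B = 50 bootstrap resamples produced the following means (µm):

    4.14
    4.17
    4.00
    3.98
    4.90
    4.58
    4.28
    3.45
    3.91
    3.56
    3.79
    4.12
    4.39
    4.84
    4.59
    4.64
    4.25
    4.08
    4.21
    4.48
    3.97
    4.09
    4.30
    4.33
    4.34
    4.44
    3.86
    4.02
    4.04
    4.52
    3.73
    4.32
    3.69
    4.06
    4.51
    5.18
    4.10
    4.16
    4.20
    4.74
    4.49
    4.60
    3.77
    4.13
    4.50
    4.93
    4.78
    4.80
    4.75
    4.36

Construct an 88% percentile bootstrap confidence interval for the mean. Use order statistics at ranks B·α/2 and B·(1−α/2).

Sorted replicates: 3.45, 3.56, 3.69, 3.73, 3.77, 3.79, 3.86, 3.91, 3.97, 3.98, 4.00, 4.02, 4.04, 4.06, 4.08, 4.09, 4.10, 4.12, 4.13, 4.14, 4.16, 4.17, 4.20, 4.21, 4.25, 4.28, 4.30, 4.32, 4.33, 4.34, 4.36, 4.39, 4.44, 4.48, 4.49, 4.50, 4.51, 4.52, 4.58, 4.59, 4.60, 4.64, 4.74, 4.75, 4.78, 4.80, 4.84, 4.90, 4.93, 5.18
α = 0.12; lower rank = 50 × 0.060 = 3; upper rank = 50 × 0.940 = 47.
The 3rd smallest replicate is 3.69; the 47th is 4.84.

(3.69, 4.84)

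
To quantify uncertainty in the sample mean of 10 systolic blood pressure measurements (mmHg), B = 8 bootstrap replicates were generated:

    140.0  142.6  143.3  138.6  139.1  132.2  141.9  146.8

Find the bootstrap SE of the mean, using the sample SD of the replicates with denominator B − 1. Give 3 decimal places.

SE* = 4.286

Bootstrap SE is the standard deviation of the 8 replicate means.
Mean of replicates: (140.0 + 142.6 + 143.3 + 138.6 + 139.1 + 132.2 + 141.9 + 146.8) / 8 = 1124.5000 / 8 = 140.5625
Sum of squared deviations: (−0.5625)² + (+2.0375)² + (+2.7375)² + (−1.9625)² + (−1.4625)² + (−8.3625)² + (+1.3375)² + (+6.2375)² = 128.5788
Variance = 128.5788 / 7 = 18.3684
SE* = √18.3684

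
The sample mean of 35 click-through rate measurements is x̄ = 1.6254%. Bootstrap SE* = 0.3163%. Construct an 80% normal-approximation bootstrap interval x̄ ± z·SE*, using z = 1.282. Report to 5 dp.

Margin = 1.282 × 0.3163 = 0.405497
Interval: 1.6254 ± 0.405497

(1.21990, 2.03090)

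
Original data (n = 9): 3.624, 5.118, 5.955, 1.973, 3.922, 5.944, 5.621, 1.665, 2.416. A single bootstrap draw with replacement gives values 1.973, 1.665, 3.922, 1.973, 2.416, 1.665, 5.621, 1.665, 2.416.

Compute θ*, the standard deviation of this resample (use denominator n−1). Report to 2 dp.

Mean = 2.5907; sum of squared deviations = 14.3500
s² = 14.3500 / 8 = 1.7937
s = √1.7937 = 1.34

θ* = 1.34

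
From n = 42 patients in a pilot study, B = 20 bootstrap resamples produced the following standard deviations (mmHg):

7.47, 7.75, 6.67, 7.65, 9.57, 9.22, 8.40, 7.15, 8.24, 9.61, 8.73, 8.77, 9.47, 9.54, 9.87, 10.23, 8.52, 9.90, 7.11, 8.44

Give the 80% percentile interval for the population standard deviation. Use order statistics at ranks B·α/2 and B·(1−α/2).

(7.11, 9.87)

Sorted replicates: 6.67, 7.11, 7.15, 7.47, 7.65, 7.75, 8.24, 8.40, 8.44, 8.52, 8.73, 8.77, 9.22, 9.47, 9.54, 9.57, 9.61, 9.87, 9.90, 10.23
α = 0.20; lower rank = 20 × 0.100 = 2; upper rank = 20 × 0.900 = 18.
The 2nd smallest replicate is 7.11; the 18th is 9.87.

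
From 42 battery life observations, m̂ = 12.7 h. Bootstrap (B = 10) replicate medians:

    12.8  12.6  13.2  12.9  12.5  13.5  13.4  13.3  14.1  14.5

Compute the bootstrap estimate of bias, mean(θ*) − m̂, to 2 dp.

bias = +0.58

mean(θ*) = (12.8 + 12.6 + 13.2 + 12.9 + 12.5 + 13.5 + 13.4 + 13.3 + 14.1 + 14.5) / 10 = 13.280
bias = 13.280 − 12.7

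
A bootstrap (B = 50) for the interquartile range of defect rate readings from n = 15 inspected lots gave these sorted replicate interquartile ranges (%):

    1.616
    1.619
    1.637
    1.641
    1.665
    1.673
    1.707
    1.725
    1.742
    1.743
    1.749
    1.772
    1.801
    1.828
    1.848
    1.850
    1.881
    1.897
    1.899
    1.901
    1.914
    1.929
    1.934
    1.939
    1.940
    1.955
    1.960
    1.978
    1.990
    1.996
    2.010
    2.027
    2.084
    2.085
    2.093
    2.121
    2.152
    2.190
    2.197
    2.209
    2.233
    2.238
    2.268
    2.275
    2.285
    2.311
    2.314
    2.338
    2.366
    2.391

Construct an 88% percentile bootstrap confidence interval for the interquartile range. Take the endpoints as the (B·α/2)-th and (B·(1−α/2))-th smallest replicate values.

α = 0.12; lower rank = 50 × 0.060 = 3; upper rank = 50 × 0.940 = 47.
The 3rd smallest replicate is 1.637; the 47th is 2.314.

(1.637, 2.314)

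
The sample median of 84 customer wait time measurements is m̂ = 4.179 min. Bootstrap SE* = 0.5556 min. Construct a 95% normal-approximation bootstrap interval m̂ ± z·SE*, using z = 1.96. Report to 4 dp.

Margin = 1.96 × 0.5556 = 1.08898
Interval: 4.179 ± 1.08898

(3.0900, 5.2680)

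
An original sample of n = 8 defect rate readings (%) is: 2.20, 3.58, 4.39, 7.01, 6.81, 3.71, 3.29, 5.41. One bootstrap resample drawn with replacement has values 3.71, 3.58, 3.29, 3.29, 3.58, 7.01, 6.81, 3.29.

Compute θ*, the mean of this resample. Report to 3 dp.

θ* = 4.320

Mean = (3.71 + 3.58 + 3.29 + 3.29 + 3.58 + 7.01 + 6.81 + 3.29) / 8 = 34.560 / 8 = 4.320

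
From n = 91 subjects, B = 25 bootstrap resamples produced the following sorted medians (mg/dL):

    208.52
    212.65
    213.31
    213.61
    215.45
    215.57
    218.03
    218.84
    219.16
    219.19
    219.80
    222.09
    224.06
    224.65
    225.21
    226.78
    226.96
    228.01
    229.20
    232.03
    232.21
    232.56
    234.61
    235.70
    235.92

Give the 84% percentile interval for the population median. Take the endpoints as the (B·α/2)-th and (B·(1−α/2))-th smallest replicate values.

α = 0.16; lower rank = 25 × 0.080 = 2; upper rank = 25 × 0.920 = 23.
The 2nd smallest replicate is 212.65; the 23rd is 234.61.

(212.65, 234.61)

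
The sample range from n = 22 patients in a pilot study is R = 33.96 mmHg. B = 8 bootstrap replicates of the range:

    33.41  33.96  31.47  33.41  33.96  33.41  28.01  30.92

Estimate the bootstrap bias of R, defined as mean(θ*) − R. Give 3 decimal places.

mean(θ*) = (33.41 + 33.96 + 31.47 + 33.41 + 33.96 + 33.41 + 28.01 + 30.92) / 8 = 32.3188
bias = 32.3188 − 33.96

bias = −1.641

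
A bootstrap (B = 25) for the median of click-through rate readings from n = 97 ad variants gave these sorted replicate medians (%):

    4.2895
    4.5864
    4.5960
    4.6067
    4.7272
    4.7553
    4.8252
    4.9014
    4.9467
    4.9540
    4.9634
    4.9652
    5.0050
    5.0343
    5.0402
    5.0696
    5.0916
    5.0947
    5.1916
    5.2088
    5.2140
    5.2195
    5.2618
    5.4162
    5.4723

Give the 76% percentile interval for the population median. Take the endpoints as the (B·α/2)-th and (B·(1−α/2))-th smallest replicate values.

(4.5960, 5.2195)

α = 0.24; lower rank = 25 × 0.120 = 3; upper rank = 25 × 0.880 = 22.
The 3rd smallest replicate is 4.5960; the 22nd is 5.2195.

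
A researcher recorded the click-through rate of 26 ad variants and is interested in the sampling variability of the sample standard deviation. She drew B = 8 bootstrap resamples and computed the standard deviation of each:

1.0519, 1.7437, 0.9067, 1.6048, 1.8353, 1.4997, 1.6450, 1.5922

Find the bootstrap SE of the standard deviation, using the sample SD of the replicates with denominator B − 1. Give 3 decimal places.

SE* = 0.330

Bootstrap SE is the standard deviation of the 8 replicate standard deviations.
Mean of replicates: (1.0519 + 1.7437 + 0.9067 + 1.6048 + 1.8353 + 1.4997 + 1.6450 + 1.5922) / 8 = 11.87930 / 8 = 1.48491
Sum of squared deviations: (−0.43301)² + (+0.25879)² + (−0.57821)² + (+0.11989)² + (+0.35039)² + (+0.01479)² + (+0.16009)² + (+0.10729)² = 0.76330
Variance = 0.76330 / 7 = 0.10904
SE* = √0.10904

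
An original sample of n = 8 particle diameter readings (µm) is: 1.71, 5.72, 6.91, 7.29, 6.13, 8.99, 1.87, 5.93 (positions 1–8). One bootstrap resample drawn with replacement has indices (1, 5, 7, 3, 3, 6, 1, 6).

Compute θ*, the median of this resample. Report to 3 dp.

θ* = 6.520

Resample values: 1.71, 6.13, 1.87, 6.91, 6.91, 8.99, 1.71, 8.99.
Sorted: 1.71, 1.71, 1.87, 6.13, 6.91, 6.91, 8.99, 8.99
Median = average of the two middle values = 6.520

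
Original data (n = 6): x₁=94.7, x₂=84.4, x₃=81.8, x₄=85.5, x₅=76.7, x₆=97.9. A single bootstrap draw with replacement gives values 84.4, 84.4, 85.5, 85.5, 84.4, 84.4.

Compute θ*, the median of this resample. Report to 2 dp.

Sorted: 84.4, 84.4, 84.4, 84.4, 85.5, 85.5
Median = average of the two middle values = 84.40

θ* = 84.40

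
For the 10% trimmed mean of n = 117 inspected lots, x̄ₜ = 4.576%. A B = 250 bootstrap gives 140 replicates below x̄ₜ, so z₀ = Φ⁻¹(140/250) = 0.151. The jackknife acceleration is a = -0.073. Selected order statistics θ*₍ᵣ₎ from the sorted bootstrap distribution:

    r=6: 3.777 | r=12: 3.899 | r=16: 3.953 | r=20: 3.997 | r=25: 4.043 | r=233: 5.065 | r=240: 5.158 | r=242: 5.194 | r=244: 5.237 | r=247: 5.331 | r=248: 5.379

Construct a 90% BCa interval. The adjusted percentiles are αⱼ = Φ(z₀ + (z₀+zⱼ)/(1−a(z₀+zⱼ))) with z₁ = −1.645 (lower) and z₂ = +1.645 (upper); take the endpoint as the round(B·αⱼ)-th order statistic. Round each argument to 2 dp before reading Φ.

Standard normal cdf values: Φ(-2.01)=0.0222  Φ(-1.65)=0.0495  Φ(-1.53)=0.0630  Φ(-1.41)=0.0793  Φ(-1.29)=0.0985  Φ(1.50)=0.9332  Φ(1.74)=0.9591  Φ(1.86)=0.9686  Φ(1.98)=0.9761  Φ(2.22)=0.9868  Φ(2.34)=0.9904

(3.953, 5.158)

Lower: z₀ + z₁ = 0.151 + (-1.645) = -1.494; 1 − a(z₀+z₁) = 1 − (-0.073)(-1.494) = 0.8909; argument = 0.151 + (-1.494)/0.8909 = -1.5259 → -1.53.
α₁ = Φ(-1.53) = 0.0630; rank = round(250 × 0.0630) = 16; θ*₍16₎ = 3.953.
Upper: z₀ + z₂ = 1.796; 1 − a(z₀+z₂) = 1.1311; argument = 1.7388 → 1.74; α₂ = 0.9591; rank = 240; θ*₍240₎ = 5.158.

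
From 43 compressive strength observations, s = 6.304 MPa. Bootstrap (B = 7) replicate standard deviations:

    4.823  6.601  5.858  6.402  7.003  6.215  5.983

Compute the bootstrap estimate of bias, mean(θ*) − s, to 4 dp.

bias = −0.1776

mean(θ*) = (4.823 + 6.601 + 5.858 + 6.402 + 7.003 + 6.215 + 5.983) / 7 = 6.12643
bias = 6.12643 − 6.304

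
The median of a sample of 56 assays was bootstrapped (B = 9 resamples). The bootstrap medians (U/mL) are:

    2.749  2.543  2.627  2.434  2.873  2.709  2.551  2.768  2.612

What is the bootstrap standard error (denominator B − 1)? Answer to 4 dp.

Bootstrap SE is the standard deviation of the 9 replicate medians.
Mean of replicates: (2.749 + 2.543 + 2.627 + 2.434 + 2.873 + 2.709 + 2.551 + 2.768 + 2.612) / 9 = 23.86600 / 9 = 2.65178
Sum of squared deviations: (+0.09722)² + (−0.10878)² + (−0.02478)² + (−0.21778)² + (+0.22122)² + (+0.05722)² + (−0.10078)² + (+0.11622)² + (−0.03978)² = 0.14679
Variance = 0.14679 / 8 = 0.01835
SE* = √0.01835

SE* = 0.1355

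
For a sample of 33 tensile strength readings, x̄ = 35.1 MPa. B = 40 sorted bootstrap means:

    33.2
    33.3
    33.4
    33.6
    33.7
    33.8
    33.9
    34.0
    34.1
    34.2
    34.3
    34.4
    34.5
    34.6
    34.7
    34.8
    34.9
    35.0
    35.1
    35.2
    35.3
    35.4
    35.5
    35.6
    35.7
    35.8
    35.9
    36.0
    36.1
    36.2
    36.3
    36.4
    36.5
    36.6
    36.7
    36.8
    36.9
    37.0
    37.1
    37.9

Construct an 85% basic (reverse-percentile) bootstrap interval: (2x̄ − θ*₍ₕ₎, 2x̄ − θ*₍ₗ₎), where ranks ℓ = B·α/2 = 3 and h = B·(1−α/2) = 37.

Percentile endpoints at ranks 3 and 37: θ*₍3₎ = 33.4, θ*₍37₎ = 36.9.
Basic interval reflects these around x̄:
  lower = 2 × 35.1 − 36.9 = 33.3
  upper = 2 × 35.1 − 33.4 = 36.8

(33.3, 36.8)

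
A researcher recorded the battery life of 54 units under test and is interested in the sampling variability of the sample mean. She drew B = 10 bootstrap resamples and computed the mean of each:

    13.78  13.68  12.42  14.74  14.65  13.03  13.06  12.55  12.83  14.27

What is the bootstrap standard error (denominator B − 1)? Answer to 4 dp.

SE* = 0.8496

Bootstrap SE is the standard deviation of the 10 replicate means.
Mean of replicates: (13.78 + 13.68 + 12.42 + 14.74 + 14.65 + 13.03 + 13.06 + 12.55 + 12.83 + 14.27) / 10 = 135.01000 / 10 = 13.50100
Sum of squared deviations: (+0.27900)² + (+0.17900)² + (−1.08100)² + (+1.23900)² + (+1.14900)² + (−0.47100)² + (−0.44100)² + (−0.95100)² + (−0.67100)² + (+0.76900)² = 6.49609
Variance = 6.49609 / 9 = 0.72179
SE* = √0.72179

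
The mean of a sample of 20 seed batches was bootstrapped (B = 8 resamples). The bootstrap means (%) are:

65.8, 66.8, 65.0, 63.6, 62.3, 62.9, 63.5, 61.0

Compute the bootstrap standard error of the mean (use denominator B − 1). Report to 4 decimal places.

Bootstrap SE is the standard deviation of the 8 replicate means.
Mean of replicates: (65.8 + 66.8 + 65.0 + 63.6 + 62.3 + 62.9 + 63.5 + 61.0) / 8 = 510.90000 / 8 = 63.86250
Sum of squared deviations: (+1.93750)² + (+2.93750)² + (+1.13750)² + (−0.26250)² + (−1.56250)² + (−0.96250)² + (−0.36250)² + (−2.86250)² = 25.43875
Variance = 25.43875 / 7 = 3.63411
SE* = √3.63411

SE* = 1.9063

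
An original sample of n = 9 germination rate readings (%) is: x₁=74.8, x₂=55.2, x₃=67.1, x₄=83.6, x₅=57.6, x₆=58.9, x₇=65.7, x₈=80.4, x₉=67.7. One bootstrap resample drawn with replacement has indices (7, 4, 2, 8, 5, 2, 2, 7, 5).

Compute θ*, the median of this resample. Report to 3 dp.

θ* = 57.600

Resample values: 65.7, 83.6, 55.2, 80.4, 57.6, 55.2, 55.2, 65.7, 57.6.
Sorted: 55.2, 55.2, 55.2, 57.6, 57.6, 65.7, 65.7, 80.4, 83.6
Median = middle value = 57.600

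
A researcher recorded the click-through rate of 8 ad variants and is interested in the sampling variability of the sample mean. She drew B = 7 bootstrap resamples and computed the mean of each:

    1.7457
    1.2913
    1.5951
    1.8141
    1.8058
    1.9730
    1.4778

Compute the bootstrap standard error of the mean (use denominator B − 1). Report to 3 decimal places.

SE* = 0.232

Bootstrap SE is the standard deviation of the 7 replicate means.
Mean of replicates: (1.7457 + 1.2913 + 1.5951 + 1.8141 + 1.8058 + 1.9730 + 1.4778) / 7 = 11.70280 / 7 = 1.67183
Sum of squared deviations: (+0.07387)² + (−0.38053)² + (−0.07673)² + (+0.14227)² + (+0.13397)² + (+0.30117)² + (−0.19403)² = 0.32269
Variance = 0.32269 / 6 = 0.05378
SE* = √0.05378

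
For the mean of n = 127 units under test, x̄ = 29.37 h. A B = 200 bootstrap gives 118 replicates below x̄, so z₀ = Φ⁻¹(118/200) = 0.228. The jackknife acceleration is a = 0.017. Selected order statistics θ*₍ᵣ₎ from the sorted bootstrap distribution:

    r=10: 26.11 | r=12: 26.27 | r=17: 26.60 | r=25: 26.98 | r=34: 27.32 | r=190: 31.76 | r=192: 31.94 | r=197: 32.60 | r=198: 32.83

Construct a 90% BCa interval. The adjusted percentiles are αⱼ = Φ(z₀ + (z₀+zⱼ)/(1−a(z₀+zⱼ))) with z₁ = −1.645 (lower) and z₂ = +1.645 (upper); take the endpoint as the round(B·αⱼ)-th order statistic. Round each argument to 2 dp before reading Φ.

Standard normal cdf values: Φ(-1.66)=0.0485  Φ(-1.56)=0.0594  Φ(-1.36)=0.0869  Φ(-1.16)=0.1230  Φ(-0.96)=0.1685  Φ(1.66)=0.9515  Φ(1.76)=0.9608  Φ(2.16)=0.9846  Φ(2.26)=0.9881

(26.98, 32.60)

Lower: z₀ + z₁ = 0.228 + (-1.645) = -1.417; 1 − a(z₀+z₁) = 1 − (0.017)(-1.417) = 1.0241; argument = 0.228 + (-1.417)/1.0241 = -1.1557 → -1.16.
α₁ = Φ(-1.16) = 0.1230; rank = round(200 × 0.1230) = 25; θ*₍25₎ = 26.98.
Upper: z₀ + z₂ = 1.873; 1 − a(z₀+z₂) = 0.9682; argument = 2.1626 → 2.16; α₂ = 0.9846; rank = 197; θ*₍197₎ = 32.60.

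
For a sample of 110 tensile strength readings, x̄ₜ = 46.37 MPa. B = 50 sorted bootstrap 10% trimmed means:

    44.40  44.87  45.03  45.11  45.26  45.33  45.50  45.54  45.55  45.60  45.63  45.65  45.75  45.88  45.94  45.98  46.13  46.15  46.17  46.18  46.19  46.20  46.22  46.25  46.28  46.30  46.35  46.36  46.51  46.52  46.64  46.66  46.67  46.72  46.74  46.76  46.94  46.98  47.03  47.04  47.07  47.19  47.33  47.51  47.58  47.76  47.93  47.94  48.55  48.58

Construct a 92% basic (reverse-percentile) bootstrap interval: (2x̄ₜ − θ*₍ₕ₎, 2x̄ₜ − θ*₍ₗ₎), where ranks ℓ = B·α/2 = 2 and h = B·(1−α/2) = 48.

Percentile endpoints at ranks 2 and 48: θ*₍2₎ = 44.87, θ*₍48₎ = 47.94.
Basic interval reflects these around x̄ₜ:
  lower = 2 × 46.37 − 47.94 = 44.80
  upper = 2 × 46.37 − 44.87 = 47.87

(44.80, 47.87)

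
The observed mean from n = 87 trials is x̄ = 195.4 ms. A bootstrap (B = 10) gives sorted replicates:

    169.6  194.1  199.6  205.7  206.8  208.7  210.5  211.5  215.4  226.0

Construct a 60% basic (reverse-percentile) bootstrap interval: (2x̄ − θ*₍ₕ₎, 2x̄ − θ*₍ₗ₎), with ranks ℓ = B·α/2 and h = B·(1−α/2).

Percentile endpoints at ranks 2 and 8: θ*₍2₎ = 194.1, θ*₍8₎ = 211.5.
Basic interval reflects these around x̄:
  lower = 2 × 195.4 − 211.5 = 179.3
  upper = 2 × 195.4 − 194.1 = 196.7

(179.3, 196.7)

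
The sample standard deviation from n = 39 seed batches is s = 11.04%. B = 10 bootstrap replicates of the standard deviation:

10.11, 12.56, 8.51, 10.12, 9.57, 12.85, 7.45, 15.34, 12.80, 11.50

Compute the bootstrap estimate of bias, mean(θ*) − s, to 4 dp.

bias = +0.0410

mean(θ*) = (10.11 + 12.56 + 8.51 + 10.12 + 9.57 + 12.85 + 7.45 + 15.34 + 12.80 + 11.50) / 10 = 11.08100
bias = 11.08100 − 11.04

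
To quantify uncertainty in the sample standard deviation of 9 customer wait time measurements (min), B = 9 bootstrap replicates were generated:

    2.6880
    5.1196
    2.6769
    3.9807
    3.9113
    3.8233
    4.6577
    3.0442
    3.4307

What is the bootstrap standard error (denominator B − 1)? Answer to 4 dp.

SE* = 0.8400

Bootstrap SE is the standard deviation of the 9 replicate standard deviations.
Mean of replicates: (2.6880 + 5.1196 + 2.6769 + 3.9807 + 3.9113 + 3.8233 + 4.6577 + 3.0442 + 3.4307) / 9 = 33.33240 / 9 = 3.70360
Sum of squared deviations: (−1.01560)² + (+1.41600)² + (−1.02670)² + (+0.27710)² + (+0.20770)² + (+0.11970)² + (+0.95410)² + (−0.65940)² + (−0.27290)² = 5.64445
Variance = 5.64445 / 8 = 0.70556
SE* = √0.70556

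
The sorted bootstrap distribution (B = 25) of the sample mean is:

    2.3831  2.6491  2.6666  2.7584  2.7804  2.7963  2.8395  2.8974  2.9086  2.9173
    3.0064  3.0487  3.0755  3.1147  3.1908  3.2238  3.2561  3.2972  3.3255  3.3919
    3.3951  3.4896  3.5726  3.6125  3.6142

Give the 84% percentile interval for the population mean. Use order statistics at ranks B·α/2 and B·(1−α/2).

(2.6491, 3.5726)

α = 0.16; lower rank = 25 × 0.080 = 2; upper rank = 25 × 0.920 = 23.
The 2nd smallest replicate is 2.6491; the 23rd is 3.5726.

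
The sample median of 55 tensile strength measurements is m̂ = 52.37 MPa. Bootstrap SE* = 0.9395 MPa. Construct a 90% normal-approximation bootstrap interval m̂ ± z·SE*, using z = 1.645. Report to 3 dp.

(50.825, 53.915)

Margin = 1.645 × 0.9395 = 1.5455
Interval: 52.37 ± 1.5455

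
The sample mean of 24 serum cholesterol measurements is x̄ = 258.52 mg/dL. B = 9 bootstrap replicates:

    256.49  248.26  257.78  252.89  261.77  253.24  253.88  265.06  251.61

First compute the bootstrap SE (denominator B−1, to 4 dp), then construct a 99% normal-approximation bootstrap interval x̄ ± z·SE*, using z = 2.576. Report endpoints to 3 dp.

(245.050, 271.990)

Mean of replicates = 255.6644; sum of squared deviations = 218.7354; SE* = √(218.7354/8) = 5.2290
Margin = 2.576 × 5.2290 = 13.4699
Interval: 258.52 ± 13.4699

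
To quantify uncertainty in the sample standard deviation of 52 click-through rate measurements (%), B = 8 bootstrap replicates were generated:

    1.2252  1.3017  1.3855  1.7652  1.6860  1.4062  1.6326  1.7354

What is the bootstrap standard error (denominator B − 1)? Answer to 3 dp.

Bootstrap SE is the standard deviation of the 8 replicate standard deviations.
Mean of replicates: (1.2252 + 1.3017 + 1.3855 + 1.7652 + 1.6860 + 1.4062 + 1.6326 + 1.7354) / 8 = 12.13780 / 8 = 1.51723
Sum of squared deviations: (−0.29202)² + (−0.21552)² + (−0.13173)² + (+0.24798)² + (+0.16877)² + (−0.11103)² + (+0.11538)² + (+0.21818)² = 0.31230
Variance = 0.31230 / 7 = 0.04461
SE* = √0.04461

SE* = 0.211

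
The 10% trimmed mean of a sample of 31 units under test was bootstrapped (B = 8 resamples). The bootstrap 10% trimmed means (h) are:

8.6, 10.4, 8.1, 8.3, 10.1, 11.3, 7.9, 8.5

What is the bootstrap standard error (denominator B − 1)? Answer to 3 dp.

SE* = 1.265

Bootstrap SE is the standard deviation of the 8 replicate 10% trimmed means.
Mean of replicates: (8.6 + 10.4 + 8.1 + 8.3 + 10.1 + 11.3 + 7.9 + 8.5) / 8 = 73.2000 / 8 = 9.1500
Sum of squared deviations: (−0.5500)² + (+1.2500)² + (−1.0500)² + (−0.8500)² + (+0.9500)² + (+2.1500)² + (−1.2500)² + (−0.6500)² = 11.2000
Variance = 11.2000 / 7 = 1.6000
SE* = √1.6000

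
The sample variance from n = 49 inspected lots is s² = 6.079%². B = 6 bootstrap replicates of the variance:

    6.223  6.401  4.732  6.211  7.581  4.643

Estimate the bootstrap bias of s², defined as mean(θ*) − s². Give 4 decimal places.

bias = −0.1138

mean(θ*) = (6.223 + 6.401 + 4.732 + 6.211 + 7.581 + 4.643) / 6 = 5.96517
bias = 5.96517 − 6.079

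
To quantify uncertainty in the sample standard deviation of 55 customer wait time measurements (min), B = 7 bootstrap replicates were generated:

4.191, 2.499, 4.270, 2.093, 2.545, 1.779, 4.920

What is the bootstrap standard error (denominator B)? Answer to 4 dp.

SE* = 1.1495

Bootstrap SE is the standard deviation of the 7 replicate standard deviations.
Mean of replicates: (4.191 + 2.499 + 4.270 + 2.093 + 2.545 + 1.779 + 4.920) / 7 = 22.29700 / 7 = 3.18529
Sum of squared deviations: (+1.00571)² + (−0.68629)² + (+1.08471)² + (−1.09229)² + (−0.64029)² + (−1.40629)² + (+1.73471)² = 9.24898
Variance = 9.24898 / 7 = 1.32128
SE* = √1.32128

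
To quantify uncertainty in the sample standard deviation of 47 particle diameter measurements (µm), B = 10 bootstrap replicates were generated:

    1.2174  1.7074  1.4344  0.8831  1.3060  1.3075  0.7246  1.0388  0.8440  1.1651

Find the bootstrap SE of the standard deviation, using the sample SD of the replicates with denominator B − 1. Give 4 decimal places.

Bootstrap SE is the standard deviation of the 10 replicate standard deviations.
Mean of replicates: (1.2174 + 1.7074 + 1.4344 + 0.8831 + 1.3060 + 1.3075 + 0.7246 + 1.0388 + 0.8440 + 1.1651) / 10 = 11.62830 / 10 = 1.16283
Sum of squared deviations: (+0.05457)² + (+0.54457)² + (+0.27157)² + (−0.27973)² + (+0.14317)² + (+0.14467)² + (−0.43823)² + (−0.12403)² + (−0.31883)² + (+0.00227)² = 0.80205
Variance = 0.80205 / 9 = 0.08912
SE* = √0.08912

SE* = 0.2985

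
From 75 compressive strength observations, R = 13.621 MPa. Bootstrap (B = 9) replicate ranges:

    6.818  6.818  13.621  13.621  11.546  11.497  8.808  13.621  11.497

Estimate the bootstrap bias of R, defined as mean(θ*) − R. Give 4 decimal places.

bias = −2.7491

mean(θ*) = (6.818 + 6.818 + 13.621 + 13.621 + 11.546 + 11.497 + 8.808 + 13.621 + 11.497) / 9 = 10.87189
bias = 10.87189 − 13.621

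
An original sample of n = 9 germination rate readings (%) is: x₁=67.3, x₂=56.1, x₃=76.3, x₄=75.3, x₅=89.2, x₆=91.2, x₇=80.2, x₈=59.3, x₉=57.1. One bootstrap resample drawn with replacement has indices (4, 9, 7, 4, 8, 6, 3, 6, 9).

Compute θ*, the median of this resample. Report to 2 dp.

Resample values: 75.3, 57.1, 80.2, 75.3, 59.3, 91.2, 76.3, 91.2, 57.1.
Sorted: 57.1, 57.1, 59.3, 75.3, 75.3, 76.3, 80.2, 91.2, 91.2
Median = middle value = 75.30

θ* = 75.30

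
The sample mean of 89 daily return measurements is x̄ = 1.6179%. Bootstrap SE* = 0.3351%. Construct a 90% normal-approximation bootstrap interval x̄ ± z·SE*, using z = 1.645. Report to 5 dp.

(1.06666, 2.16914)

Margin = 1.645 × 0.3351 = 0.551239
Interval: 1.6179 ± 0.551239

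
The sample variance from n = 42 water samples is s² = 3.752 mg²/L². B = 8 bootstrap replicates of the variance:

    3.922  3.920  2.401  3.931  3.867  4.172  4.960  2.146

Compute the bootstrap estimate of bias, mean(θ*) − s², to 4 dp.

bias = −0.0871

mean(θ*) = (3.922 + 3.920 + 2.401 + 3.931 + 3.867 + 4.172 + 4.960 + 2.146) / 8 = 3.66487
bias = 3.66487 − 3.752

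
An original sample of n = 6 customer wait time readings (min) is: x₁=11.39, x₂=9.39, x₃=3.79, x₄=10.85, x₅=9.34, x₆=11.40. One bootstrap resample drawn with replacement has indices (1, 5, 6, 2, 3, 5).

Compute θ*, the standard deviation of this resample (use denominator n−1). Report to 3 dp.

Resample values: 11.39, 9.34, 11.40, 9.39, 3.79, 9.34.
Mean = 9.1083; sum of squared deviations = 38.9291
s² = 38.9291 / 5 = 7.7858
s = √7.7858 = 2.790

θ* = 2.790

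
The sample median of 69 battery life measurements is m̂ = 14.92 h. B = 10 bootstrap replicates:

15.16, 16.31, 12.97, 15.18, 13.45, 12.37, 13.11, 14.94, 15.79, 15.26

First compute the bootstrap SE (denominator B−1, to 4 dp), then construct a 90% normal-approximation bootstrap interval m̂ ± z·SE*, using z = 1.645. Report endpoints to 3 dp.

(12.693, 17.147)

Mean of replicates = 14.4540; sum of squared deviations = 16.5006; SE* = √(16.5006/9) = 1.3540
Margin = 1.645 × 1.3540 = 2.2273
Interval: 14.92 ± 2.2273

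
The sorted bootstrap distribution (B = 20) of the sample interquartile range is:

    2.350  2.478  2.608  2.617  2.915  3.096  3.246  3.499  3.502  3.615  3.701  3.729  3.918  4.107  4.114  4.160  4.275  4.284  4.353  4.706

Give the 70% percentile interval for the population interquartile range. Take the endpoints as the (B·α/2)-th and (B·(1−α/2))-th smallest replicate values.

α = 0.30; lower rank = 20 × 0.150 = 3; upper rank = 20 × 0.850 = 17.
The 3rd smallest replicate is 2.608; the 17th is 4.275.

(2.608, 4.275)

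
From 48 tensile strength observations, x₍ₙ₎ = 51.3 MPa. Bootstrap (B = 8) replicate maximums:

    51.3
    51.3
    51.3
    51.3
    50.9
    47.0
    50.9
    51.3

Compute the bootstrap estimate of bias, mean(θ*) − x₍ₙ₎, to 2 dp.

mean(θ*) = (51.3 + 51.3 + 51.3 + 51.3 + 50.9 + 47.0 + 50.9 + 51.3) / 8 = 50.662
bias = 50.662 − 51.3

bias = −0.64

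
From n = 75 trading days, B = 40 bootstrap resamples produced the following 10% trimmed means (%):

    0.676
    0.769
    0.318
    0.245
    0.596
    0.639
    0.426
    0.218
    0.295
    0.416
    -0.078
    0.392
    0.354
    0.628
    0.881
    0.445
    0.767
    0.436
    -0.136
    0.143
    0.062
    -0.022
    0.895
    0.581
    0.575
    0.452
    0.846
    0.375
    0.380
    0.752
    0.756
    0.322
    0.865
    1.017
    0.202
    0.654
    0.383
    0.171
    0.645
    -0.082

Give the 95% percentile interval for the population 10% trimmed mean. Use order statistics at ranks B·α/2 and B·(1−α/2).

(-0.136, 0.895)

Sorted replicates: -0.136, -0.082, -0.078, -0.022, 0.062, 0.143, 0.171, 0.202, 0.218, 0.245, 0.295, 0.318, 0.322, 0.354, 0.375, 0.380, 0.383, 0.392, 0.416, 0.426, 0.436, 0.445, 0.452, 0.575, 0.581, 0.596, 0.628, 0.639, 0.645, 0.654, 0.676, 0.752, 0.756, 0.767, 0.769, 0.846, 0.865, 0.881, 0.895, 1.017
α = 0.05; lower rank = 40 × 0.025 = 1; upper rank = 40 × 0.975 = 39.
The 1st smallest replicate is -0.136; the 39th is 0.895.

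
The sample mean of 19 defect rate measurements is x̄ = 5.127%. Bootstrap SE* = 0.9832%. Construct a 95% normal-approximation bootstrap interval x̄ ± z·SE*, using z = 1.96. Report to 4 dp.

(3.1999, 7.0541)

Margin = 1.96 × 0.9832 = 1.92707
Interval: 5.127 ± 1.92707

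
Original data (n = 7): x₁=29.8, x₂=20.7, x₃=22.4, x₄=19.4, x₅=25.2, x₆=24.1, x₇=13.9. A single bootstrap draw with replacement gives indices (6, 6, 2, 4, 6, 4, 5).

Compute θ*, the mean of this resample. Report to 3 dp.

θ* = 22.429

Resample values: 24.1, 24.1, 20.7, 19.4, 24.1, 19.4, 25.2.
Mean = (24.1 + 24.1 + 20.7 + 19.4 + 24.1 + 19.4 + 25.2) / 7 = 157.00 / 7 = 22.429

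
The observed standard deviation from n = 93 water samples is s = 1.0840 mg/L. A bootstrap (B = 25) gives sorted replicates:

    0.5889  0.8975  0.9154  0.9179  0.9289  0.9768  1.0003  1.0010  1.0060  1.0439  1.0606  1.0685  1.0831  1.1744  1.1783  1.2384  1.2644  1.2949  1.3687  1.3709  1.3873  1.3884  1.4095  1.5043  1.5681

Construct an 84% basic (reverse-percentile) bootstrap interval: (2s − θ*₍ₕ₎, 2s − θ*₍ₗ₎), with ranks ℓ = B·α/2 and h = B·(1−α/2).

Percentile endpoints at ranks 2 and 23: θ*₍2₎ = 0.8975, θ*₍23₎ = 1.4095.
Basic interval reflects these around s:
  lower = 2 × 1.0840 − 1.4095 = 0.7585
  upper = 2 × 1.0840 − 0.8975 = 1.2705

(0.7585, 1.2705)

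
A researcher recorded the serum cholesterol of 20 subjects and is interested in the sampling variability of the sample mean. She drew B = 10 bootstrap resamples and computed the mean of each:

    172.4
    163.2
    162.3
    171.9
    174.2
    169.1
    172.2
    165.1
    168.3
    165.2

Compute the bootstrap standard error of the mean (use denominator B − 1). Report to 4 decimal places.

SE* = 4.2454

Bootstrap SE is the standard deviation of the 10 replicate means.
Mean of replicates: (172.4 + 163.2 + 162.3 + 171.9 + 174.2 + 169.1 + 172.2 + 165.1 + 168.3 + 165.2) / 10 = 1683.90000 / 10 = 168.39000
Sum of squared deviations: (+4.01000)² + (−5.19000)² + (−6.09000)² + (+3.51000)² + (+5.81000)² + (+0.71000)² + (+3.81000)² + (−3.29000)² + (−0.09000)² + (−3.19000)² = 162.20900
Variance = 162.20900 / 9 = 18.02322
SE* = √18.02322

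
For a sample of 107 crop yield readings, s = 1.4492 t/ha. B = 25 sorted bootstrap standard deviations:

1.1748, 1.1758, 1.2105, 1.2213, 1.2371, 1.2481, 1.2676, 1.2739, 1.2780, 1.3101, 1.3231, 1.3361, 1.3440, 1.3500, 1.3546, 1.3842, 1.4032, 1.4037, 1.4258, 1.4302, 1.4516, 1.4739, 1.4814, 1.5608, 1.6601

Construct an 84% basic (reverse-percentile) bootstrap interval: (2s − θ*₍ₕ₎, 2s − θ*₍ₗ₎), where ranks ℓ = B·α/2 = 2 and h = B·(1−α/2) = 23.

(1.4170, 1.7226)

Percentile endpoints at ranks 2 and 23: θ*₍2₎ = 1.1758, θ*₍23₎ = 1.4814.
Basic interval reflects these around s:
  lower = 2 × 1.4492 − 1.4814 = 1.4170
  upper = 2 × 1.4492 − 1.1758 = 1.7226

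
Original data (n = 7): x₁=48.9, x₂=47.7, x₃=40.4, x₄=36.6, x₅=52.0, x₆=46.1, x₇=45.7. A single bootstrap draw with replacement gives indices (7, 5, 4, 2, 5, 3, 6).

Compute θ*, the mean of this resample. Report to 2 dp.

θ* = 45.79

Resample values: 45.7, 52.0, 36.6, 47.7, 52.0, 40.4, 46.1.
Mean = (45.7 + 52.0 + 36.6 + 47.7 + 52.0 + 40.4 + 46.1) / 7 = 320.50 / 7 = 45.79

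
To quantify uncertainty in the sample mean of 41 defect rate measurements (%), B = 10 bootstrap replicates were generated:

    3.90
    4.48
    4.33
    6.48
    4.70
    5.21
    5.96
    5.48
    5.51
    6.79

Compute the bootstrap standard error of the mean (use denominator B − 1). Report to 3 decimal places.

SE* = 0.947

Bootstrap SE is the standard deviation of the 10 replicate means.
Mean of replicates: (3.90 + 4.48 + 4.33 + 6.48 + 4.70 + 5.21 + 5.96 + 5.48 + 5.51 + 6.79) / 10 = 52.8400 / 10 = 5.2840
Sum of squared deviations: (−1.3840)² + (−0.8040)² + (−0.9540)² + (+1.1960)² + (−0.5840)² + (−0.0740)² + (+0.6760)² + (+0.1960)² + (+0.2260)² + (+1.5060)² = 8.0634
Variance = 8.0634 / 9 = 0.8959
SE* = √0.8959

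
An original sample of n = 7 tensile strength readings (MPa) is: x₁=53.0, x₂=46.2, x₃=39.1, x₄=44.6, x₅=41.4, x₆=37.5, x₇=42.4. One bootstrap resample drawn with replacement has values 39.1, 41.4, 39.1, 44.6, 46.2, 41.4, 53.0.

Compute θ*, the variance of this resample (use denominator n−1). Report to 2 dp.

θ* = 24.38

Mean = 43.5429; sum of squared deviations = 146.2771
s² = 146.2771 / 6 = 24.3795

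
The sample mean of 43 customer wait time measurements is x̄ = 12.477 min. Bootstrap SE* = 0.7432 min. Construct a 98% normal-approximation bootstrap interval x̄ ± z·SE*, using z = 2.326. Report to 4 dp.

(10.7483, 14.2057)

Margin = 2.326 × 0.7432 = 1.72868
Interval: 12.477 ± 1.72868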